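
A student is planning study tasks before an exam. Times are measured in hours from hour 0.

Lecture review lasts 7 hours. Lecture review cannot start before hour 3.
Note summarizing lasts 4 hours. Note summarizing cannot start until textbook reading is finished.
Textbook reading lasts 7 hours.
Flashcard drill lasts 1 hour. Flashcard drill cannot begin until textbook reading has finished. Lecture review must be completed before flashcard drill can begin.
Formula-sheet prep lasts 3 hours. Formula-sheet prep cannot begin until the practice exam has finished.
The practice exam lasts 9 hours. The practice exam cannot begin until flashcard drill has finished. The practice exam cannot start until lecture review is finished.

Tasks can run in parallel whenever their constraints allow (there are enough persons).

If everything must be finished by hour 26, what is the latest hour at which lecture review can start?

6

Nothing follows formula-sheet prep; the deadline of hour 26 is its only limit. It must start by 26 − 3 = hour 23.
The practice exam feeds into formula-sheet prep (must start by hour 23); so the practice exam must finish by hour 23 and therefore start by hour 14.
Flashcard drill must finish before the practice exam (must start by hour 14). With a 1-hour duration, flashcard drill must start by 14 − 1 = hour 13.
For lecture review: flashcard drill (must start by hour 13); the practice exam (must start by hour 14). The most restrictive is hour 13; with a 7-hour duration, lecture review must start by hour 6.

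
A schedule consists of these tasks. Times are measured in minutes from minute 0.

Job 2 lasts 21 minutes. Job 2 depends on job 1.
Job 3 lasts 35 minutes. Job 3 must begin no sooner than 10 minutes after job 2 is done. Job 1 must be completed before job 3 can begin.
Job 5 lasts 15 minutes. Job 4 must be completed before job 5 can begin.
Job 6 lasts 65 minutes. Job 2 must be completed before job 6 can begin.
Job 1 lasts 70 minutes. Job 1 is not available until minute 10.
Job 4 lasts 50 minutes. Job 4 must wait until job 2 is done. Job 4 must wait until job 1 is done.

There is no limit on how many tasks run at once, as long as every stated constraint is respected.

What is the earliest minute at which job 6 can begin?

Job 1 cannot begin until its own release at minute 10. It runs from minute 10 to 10 + 70 = minute 80.
Job 2 waits on job 1 (finishes minute 80), so it starts at minute 80 and finishes at 80 + 21 = minute 101.
Job 6 waits on job 2 (finishes minute 101), so the earliest it can start is minute 101.

101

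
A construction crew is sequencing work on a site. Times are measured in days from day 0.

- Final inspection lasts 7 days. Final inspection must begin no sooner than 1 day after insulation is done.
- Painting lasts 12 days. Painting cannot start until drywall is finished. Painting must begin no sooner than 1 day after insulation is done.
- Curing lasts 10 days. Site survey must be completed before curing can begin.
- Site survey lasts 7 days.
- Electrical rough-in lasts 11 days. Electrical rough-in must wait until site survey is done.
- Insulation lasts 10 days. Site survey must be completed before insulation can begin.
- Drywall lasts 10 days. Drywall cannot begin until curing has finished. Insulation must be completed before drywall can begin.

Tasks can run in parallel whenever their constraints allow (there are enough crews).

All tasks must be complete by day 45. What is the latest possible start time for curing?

Painting has no dependents, so it just needs to finish by day 45. Starting by 45 − 12 = day 33 achieves that.
Drywall feeds into painting (must start by day 33); so drywall must finish by day 33 and therefore start by day 23.
Curing has to be done before drywall (must start by day 23). That means finishing by day 23, i.e. starting by 23 − 10 = day 13.

13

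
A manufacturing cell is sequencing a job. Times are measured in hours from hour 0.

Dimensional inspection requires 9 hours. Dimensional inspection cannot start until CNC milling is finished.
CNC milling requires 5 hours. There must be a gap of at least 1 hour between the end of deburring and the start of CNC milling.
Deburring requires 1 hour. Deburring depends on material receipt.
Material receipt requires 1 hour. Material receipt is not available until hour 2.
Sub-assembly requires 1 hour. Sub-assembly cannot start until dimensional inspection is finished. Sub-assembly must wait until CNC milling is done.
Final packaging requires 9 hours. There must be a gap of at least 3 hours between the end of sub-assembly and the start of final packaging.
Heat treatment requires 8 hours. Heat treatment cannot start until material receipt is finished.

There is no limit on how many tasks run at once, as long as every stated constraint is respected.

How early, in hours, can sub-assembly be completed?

20

Material receipt cannot begin until its own release at hour 2. It runs from hour 2 to 2 + 1 = hour 3.
Deburring waits on material receipt (finishes hour 3), so it starts at hour 3 and finishes at 3 + 1 = hour 4.
After deburring (finishes hour 4, plus 1-hour gap → hour 5), CNC milling can start at hour 5 and finishes at hour 10.
Dimensional inspection cannot begin until CNC milling (finishes hour 10). It runs from hour 10 to 10 + 9 = hour 19.
Sub-assembly needs all of dimensional inspection (finishes hour 19); CNC milling (finishes hour 10). That puts its earliest start at hour 19; it finishes at 19 + 1 = hour 20.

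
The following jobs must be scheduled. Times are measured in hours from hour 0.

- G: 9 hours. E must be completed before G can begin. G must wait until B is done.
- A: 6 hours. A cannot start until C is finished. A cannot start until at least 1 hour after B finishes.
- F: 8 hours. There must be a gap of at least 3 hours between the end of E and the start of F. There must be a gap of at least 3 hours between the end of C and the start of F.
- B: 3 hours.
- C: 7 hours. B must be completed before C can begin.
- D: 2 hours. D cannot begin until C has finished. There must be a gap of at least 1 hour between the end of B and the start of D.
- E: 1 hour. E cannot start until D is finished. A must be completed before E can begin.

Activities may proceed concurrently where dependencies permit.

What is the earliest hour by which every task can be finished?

B can start immediately at hour 0; it finishes at hour 3.
After B (finishes hour 3), C can start at hour 3 and finishes at hour 10.
For D: C (finishes hour 10); B (finishes hour 3, plus 1-hour gap → hour 4). Taking the maximum gives a start of hour 10, and it finishes at 10 + 2 = hour 12.
For A: C (finishes hour 10); B (finishes hour 3, plus 1-hour gap → hour 4). Taking the maximum gives a start of hour 10, and it finishes at 10 + 6 = hour 16.
For E: D (finishes hour 12); A (finishes hour 16). Taking the maximum gives a start of hour 16, and it finishes at 16 + 1 = hour 17.
G has to wait for E (finishes hour 17); B (finishes hour 3). The latest of these is hour 17, so G runs hour 17 to 17 + 9 = hour 26.
F cannot start until E (finishes hour 17, plus 3-hour gap → hour 20); C (finishes hour 10, plus 3-hour gap → hour 13). The controlling bound is hour 20, so F finishes at 20 + 8 = hour 28.
All tasks are finished once the last one completes. Finish times: A at 16, B at 3, C at 10, D at 12, E at 17, F at 28, G at 26. The latest is hour 28.

28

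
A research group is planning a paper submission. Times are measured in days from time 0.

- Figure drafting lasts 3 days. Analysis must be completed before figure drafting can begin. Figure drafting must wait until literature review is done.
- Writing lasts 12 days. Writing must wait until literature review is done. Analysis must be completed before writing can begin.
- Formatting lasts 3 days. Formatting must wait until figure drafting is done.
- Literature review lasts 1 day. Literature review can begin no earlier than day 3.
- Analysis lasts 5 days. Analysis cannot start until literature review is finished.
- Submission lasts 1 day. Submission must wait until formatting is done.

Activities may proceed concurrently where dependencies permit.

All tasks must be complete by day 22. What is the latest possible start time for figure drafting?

15

Nothing follows submission; the deadline of day 22 is its only limit. It must start by 22 − 1 = day 21.
Formatting must finish before submission (must start by day 21). With a 3-day duration, formatting must start by 21 − 3 = day 18.
Figure drafting has to be done before formatting (must start by day 18). That means finishing by day 18, i.e. starting by 18 − 3 = day 15.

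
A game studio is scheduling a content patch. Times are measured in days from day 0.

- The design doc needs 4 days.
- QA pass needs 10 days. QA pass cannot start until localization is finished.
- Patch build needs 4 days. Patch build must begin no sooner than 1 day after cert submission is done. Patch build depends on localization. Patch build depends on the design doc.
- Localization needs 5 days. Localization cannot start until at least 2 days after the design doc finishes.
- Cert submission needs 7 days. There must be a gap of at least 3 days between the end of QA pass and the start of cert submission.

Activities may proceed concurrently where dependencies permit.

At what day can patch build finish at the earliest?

36

Nothing blocks the design doc, so it runs from day 0 to day 4.
After the design doc (finishes day 4, plus 2-day gap → day 6), localization can start at day 6 and finishes at day 11.
QA pass cannot begin until localization (finishes day 11). It runs from day 11 to 11 + 10 = day 21.
Cert submission waits on QA pass (finishes day 21, plus 3-day gap → day 24), so it starts at day 24 and finishes at 24 + 7 = day 31.
Patch build has to wait for cert submission (finishes day 31, plus 1-day gap → day 32); localization (finishes day 11); the design doc (finishes day 4). The latest of these is day 32, so patch build runs day 32 to 32 + 4 = day 36.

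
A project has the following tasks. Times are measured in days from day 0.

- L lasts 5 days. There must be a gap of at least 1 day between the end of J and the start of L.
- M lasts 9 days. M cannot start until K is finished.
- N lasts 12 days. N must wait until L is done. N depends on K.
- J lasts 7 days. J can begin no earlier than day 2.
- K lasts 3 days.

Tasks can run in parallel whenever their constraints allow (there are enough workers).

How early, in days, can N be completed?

27

K has no prerequisites, so it starts at day 0 and finishes at day 3.
J waits on its own release at day 2, so it starts at day 2 and finishes at 2 + 7 = day 9.
After J (finishes day 9, plus 1-day gap → day 10), L can start at day 10 and finishes at day 15.
N needs all of L (finishes day 15); K (finishes day 3). That puts its earliest start at day 15; it finishes at 15 + 12 = day 27.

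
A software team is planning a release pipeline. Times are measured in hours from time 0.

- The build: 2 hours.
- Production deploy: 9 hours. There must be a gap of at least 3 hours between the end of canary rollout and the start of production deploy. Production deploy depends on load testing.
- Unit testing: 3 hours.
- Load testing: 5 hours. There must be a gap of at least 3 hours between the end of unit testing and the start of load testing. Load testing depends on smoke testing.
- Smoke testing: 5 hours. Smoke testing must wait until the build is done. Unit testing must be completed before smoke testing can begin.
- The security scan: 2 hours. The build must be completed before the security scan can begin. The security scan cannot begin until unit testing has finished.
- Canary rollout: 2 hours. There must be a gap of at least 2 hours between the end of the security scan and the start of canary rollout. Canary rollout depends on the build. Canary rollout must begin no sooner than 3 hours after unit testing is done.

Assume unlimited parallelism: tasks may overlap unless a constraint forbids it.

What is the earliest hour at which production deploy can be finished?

Nothing blocks unit testing, so it runs from hour 0 to hour 3.
The build can start immediately at hour 0; it finishes at hour 2.
Smoke testing cannot start until the build (finishes hour 2); unit testing (finishes hour 3). The controlling bound is hour 3, so smoke testing finishes at 3 + 5 = hour 8.
For load testing: unit testing (finishes hour 3, plus 3-hour gap → hour 6); smoke testing (finishes hour 8). Taking the maximum gives a start of hour 8, and it finishes at 8 + 5 = hour 13.
The security scan has to wait for the build (finishes hour 2); unit testing (finishes hour 3). The latest of these is hour 3, so the security scan runs hour 3 to 3 + 2 = hour 5.
Canary rollout needs all of the security scan (finishes hour 5, plus 2-hour gap → hour 7); the build (finishes hour 2); unit testing (finishes hour 3, plus 3-hour gap → hour 6). That puts its earliest start at hour 7; it finishes at 7 + 2 = hour 9.
Production deploy has to wait for canary rollout (finishes hour 9, plus 3-hour gap → hour 12); load testing (finishes hour 13). The latest of these is hour 13, so production deploy runs hour 13 to 13 + 9 = hour 22.

22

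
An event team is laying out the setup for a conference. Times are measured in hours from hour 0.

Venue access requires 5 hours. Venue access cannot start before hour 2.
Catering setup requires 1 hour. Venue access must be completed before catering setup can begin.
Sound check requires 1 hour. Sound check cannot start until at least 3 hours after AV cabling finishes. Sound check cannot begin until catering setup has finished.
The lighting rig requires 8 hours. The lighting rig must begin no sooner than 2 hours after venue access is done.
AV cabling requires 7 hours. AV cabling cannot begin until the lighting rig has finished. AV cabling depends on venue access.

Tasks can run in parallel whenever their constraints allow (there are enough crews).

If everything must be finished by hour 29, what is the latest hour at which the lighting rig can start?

To finish by hour 29, sound check (duration 1) must start no later than hour 28.
AV cabling feeds into sound check (must start by hour 28, minus 3-hour gap → hour 25); so AV cabling must finish by hour 25 and therefore start by hour 18.
The lighting rig must finish before AV cabling (must start by hour 18). With an 8-hour duration, the lighting rig must start by 18 − 8 = hour 10.

10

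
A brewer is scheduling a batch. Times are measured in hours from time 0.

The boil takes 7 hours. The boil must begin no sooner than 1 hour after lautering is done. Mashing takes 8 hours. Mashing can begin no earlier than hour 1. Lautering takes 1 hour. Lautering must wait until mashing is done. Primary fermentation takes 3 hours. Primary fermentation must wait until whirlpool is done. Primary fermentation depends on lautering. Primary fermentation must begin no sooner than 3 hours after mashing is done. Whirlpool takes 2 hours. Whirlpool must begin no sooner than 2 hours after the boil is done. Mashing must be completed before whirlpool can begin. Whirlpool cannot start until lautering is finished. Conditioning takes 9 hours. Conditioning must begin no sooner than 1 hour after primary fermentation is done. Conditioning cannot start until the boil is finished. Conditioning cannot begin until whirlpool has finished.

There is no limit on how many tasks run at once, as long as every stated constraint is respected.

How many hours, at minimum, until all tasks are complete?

35

Mashing waits on its own release at hour 1, so it starts at hour 1 and finishes at 1 + 8 = hour 9.
Lautering cannot begin until mashing (finishes hour 9). It runs from hour 9 to 9 + 1 = hour 10.
The boil waits on lautering (finishes hour 10, plus 1-hour gap → hour 11), so it starts at hour 11 and finishes at 11 + 7 = hour 18.
For whirlpool: the boil (finishes hour 18, plus 2-hour gap → hour 20); mashing (finishes hour 9); lautering (finishes hour 10). Taking the maximum gives a start of hour 20, and it finishes at 20 + 2 = hour 22.
Primary fermentation cannot start until whirlpool (finishes hour 22); lautering (finishes hour 10); mashing (finishes hour 9, plus 3-hour gap → hour 12). The controlling bound is hour 22, so primary fermentation finishes at 22 + 3 = hour 25.
Conditioning needs all of primary fermentation (finishes hour 25, plus 1-hour gap → hour 26); the boil (finishes hour 18); whirlpool (finishes hour 22). That puts its earliest start at hour 26; it finishes at 26 + 9 = hour 35.
All tasks are finished once the last one completes. Finish times: Mashing at 9, Lautering at 10, The boil at 18, Whirlpool at 22, Primary fermentation at 25, Conditioning at 35. The latest is hour 35.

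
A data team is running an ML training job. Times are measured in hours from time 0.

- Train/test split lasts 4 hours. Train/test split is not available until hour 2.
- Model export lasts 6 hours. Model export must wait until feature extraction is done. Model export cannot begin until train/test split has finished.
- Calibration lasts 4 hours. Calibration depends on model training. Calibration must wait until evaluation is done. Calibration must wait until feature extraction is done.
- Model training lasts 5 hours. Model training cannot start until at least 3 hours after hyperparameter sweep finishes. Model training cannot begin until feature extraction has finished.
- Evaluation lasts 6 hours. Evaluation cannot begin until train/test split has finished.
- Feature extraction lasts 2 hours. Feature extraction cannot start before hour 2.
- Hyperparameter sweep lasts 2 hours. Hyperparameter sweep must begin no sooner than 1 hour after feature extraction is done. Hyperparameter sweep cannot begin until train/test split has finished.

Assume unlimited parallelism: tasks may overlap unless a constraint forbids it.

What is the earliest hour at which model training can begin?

11

Train/test split waits on its own release at hour 2, so it starts at hour 2 and finishes at 2 + 4 = hour 6.
Feature extraction cannot begin until its own release at hour 2. It runs from hour 2 to 2 + 2 = hour 4.
Hyperparameter sweep has to wait for feature extraction (finishes hour 4, plus 1-hour gap → hour 5); train/test split (finishes hour 6). The latest of these is hour 6, so hyperparameter sweep runs hour 6 to 6 + 2 = hour 8.
Model training waits on hyperparameter sweep (finishes hour 8, plus 3-hour gap → hour 11); feature extraction (finishes hour 4). The latest of these is hour 11, which is the earliest model training can start.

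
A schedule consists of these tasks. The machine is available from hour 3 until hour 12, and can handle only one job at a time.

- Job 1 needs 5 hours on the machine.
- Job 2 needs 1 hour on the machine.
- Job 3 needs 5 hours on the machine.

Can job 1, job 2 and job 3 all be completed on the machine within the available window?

No

The machine window is 12 − 3 = 9 hours.
Running back to back, the jobs need 5 + 1 + 5 = 11 hours on the machine.
Since 11 > 9, they cannot all fit.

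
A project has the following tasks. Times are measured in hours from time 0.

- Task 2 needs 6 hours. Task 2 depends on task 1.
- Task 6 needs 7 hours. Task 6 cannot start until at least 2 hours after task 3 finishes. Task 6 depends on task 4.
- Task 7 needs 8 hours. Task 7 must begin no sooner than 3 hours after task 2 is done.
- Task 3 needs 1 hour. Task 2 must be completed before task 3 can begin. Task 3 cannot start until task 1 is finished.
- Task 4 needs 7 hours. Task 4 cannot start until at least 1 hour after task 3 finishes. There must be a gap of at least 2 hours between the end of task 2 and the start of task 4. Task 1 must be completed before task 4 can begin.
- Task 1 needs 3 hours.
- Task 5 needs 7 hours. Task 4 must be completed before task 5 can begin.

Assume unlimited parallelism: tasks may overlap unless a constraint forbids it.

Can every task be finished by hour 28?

Task 1 can start immediately at hour 0; it finishes at hour 3.
After task 1 (finishes hour 3), task 2 can start at hour 3 and finishes at hour 9.
After task 2 (finishes hour 9, plus 3-hour gap → hour 12), task 7 can start at hour 12 and finishes at hour 20.
Task 3 needs all of task 2 (finishes hour 9); task 1 (finishes hour 3). That puts its earliest start at hour 9; it finishes at 9 + 1 = hour 10.
Task 4 needs all of task 3 (finishes hour 10, plus 1-hour gap → hour 11); task 2 (finishes hour 9, plus 2-hour gap → hour 11); task 1 (finishes hour 3). That puts its earliest start at hour 11; it finishes at 11 + 7 = hour 18.
For task 6: task 3 (finishes hour 10, plus 2-hour gap → hour 12); task 4 (finishes hour 18). Taking the maximum gives a start of hour 18, and it finishes at 18 + 7 = hour 25.
Task 5 waits on task 4 (finishes hour 18), so it starts at hour 18 and finishes at 18 + 7 = hour 25.
Every task is finished by hour 25, which is no later than the deadline of 28, so the schedule is feasible.

Yes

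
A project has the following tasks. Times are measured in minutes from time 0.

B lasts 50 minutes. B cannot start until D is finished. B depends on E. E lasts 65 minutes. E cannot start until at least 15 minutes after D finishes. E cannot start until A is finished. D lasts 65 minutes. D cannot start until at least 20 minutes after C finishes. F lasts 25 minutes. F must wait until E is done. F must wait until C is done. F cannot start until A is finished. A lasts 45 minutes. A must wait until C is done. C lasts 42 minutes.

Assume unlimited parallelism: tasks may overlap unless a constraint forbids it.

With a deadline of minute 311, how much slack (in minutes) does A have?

Nothing blocks C, so it runs from minute 0 to minute 42.
A cannot begin until C (finishes minute 42). It runs from minute 42 to 42 + 45 = minute 87.

Working backward from the deadline:
To finish by minute 311, B (duration 50) must start no later than minute 261.
To finish by minute 311, F (duration 25) must start no later than minute 286.
E has several dependents: B (must start by minute 261); F (must start by minute 286). The earliest of those limits is minute 261, so E must start by 261 − 65 = minute 196.
A has several dependents: E (must start by minute 196); F (must start by minute 286). The earliest of those limits is minute 196, so A must start by 196 − 45 = minute 151.
So A can start as early as minute 42 and as late as minute 151, giving 151 − 42 = 109 minutes of slack.

109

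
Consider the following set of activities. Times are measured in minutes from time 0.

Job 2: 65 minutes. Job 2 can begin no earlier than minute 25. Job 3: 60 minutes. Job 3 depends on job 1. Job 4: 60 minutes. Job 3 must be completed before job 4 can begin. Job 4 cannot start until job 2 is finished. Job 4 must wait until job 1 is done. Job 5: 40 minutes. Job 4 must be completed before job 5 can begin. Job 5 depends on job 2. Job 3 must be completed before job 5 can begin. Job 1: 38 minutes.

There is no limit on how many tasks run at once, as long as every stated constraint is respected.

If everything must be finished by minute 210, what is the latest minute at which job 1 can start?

12

Job 5 must finish by minute 210; it takes 40 minutes, so it must start by 210 − 40 = minute 170.
Job 4 must finish before job 5 (must start by minute 170). With a 60-minute duration, job 4 must start by 170 − 60 = minute 110.
Job 3 must finish in time for job 4 (must start by minute 110); job 5 (must start by minute 170). The tightest is minute 110, so job 3 must start by 110 − 60 = minute 50.
Job 1 must finish in time for job 3 (must start by minute 50); job 4 (must start by minute 110). The tightest is minute 50, so job 1 must start by 50 − 38 = minute 12.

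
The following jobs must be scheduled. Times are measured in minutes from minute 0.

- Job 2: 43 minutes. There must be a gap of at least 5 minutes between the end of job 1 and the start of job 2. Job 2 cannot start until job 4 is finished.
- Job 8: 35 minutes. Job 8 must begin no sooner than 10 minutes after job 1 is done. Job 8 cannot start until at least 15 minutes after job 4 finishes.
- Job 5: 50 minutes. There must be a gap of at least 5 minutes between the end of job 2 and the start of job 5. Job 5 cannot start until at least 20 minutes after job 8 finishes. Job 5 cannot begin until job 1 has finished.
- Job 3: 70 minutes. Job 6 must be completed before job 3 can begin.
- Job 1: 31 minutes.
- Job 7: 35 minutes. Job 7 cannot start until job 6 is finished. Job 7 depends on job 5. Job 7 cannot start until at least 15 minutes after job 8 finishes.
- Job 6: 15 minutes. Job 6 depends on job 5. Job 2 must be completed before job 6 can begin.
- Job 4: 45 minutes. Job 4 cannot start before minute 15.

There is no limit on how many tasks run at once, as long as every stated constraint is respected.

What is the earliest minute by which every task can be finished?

265

After its own release at minute 15, job 4 can start at minute 15 and finishes at minute 60.
Job 1 has no prerequisites, so it starts at minute 0 and finishes at minute 31.
For job 8: job 1 (finishes minute 31, plus 10-minute gap → minute 41); job 4 (finishes minute 60, plus 15-minute gap → minute 75). Taking the maximum gives a start of minute 75, and it finishes at 75 + 35 = minute 110.
Job 2 has to wait for job 1 (finishes minute 31, plus 5-minute gap → minute 36); job 4 (finishes minute 60). The latest of these is minute 60, so job 2 runs minute 60 to 60 + 43 = minute 103.
Job 5 cannot start until job 2 (finishes minute 103, plus 5-minute gap → minute 108); job 8 (finishes minute 110, plus 20-minute gap → minute 130); job 1 (finishes minute 31). The controlling bound is minute 130, so job 5 finishes at 130 + 50 = minute 180.
Job 6 has to wait for job 5 (finishes minute 180); job 2 (finishes minute 103). The latest of these is minute 180, so job 6 runs minute 180 to 180 + 15 = minute 195.
Job 7 has to wait for job 6 (finishes minute 195); job 5 (finishes minute 180); job 8 (finishes minute 110, plus 15-minute gap → minute 125). The latest of these is minute 195, so job 7 runs minute 195 to 195 + 35 = minute 230.
Job 3 cannot begin until job 6 (finishes minute 195). It runs from minute 195 to 195 + 70 = minute 265.
All tasks are finished once the last one completes. Finish times: Job 1 at 31, Job 2 at 103, Job 3 at 265, Job 4 at 60, Job 5 at 180, Job 6 at 195, Job 7 at 230, Job 8 at 110. The latest is minute 265.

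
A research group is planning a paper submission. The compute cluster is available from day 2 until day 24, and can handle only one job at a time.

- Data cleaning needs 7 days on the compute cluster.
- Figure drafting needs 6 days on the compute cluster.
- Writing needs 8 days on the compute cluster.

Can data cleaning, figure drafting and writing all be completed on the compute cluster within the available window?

The compute cluster window is 24 − 2 = 22 days.
Running back to back, the jobs need 7 + 6 + 8 = 21 days on the compute cluster.
Since 21 ≤ 22, they fit within the window.

Yes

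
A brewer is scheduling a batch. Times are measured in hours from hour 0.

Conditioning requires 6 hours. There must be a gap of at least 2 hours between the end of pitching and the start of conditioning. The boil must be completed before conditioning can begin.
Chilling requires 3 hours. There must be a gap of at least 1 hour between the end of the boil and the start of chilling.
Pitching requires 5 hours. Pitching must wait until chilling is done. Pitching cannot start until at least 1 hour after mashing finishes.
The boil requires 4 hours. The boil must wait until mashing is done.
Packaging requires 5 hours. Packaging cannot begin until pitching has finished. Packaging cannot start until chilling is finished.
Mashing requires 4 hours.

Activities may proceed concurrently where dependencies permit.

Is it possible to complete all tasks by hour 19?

Mashing can start immediately at hour 0; it finishes at hour 4.
The boil waits on mashing (finishes hour 4), so it starts at hour 4 and finishes at 4 + 4 = hour 8.
Chilling waits on the boil (finishes hour 8, plus 1-hour gap → hour 9), so it starts at hour 9 and finishes at 9 + 3 = hour 12.
Pitching cannot start until chilling (finishes hour 12); mashing (finishes hour 4, plus 1-hour gap → hour 5). The controlling bound is hour 12, so pitching finishes at 12 + 5 = hour 17.
For packaging: pitching (finishes hour 17); chilling (finishes hour 12). Taking the maximum gives a start of hour 17, and it finishes at 17 + 5 = hour 22.
For conditioning: pitching (finishes hour 17, plus 2-hour gap → hour 19); the boil (finishes hour 8). Taking the maximum gives a start of hour 19, and it finishes at 19 + 6 = hour 25.
The earliest everything can be done is hour 25, which is after the deadline of 19, so it is not possible.

No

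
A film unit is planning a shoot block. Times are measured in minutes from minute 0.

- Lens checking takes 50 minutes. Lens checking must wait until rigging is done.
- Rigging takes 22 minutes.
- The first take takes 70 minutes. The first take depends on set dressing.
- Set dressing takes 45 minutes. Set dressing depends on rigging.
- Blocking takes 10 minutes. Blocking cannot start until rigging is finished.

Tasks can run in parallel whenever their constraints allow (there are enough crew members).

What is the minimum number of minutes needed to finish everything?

Rigging has no prerequisites, so it starts at minute 0 and finishes at minute 22.
Blocking cannot begin until rigging (finishes minute 22). It runs from minute 22 to 22 + 10 = minute 32.
After rigging (finishes minute 22), lens checking can start at minute 22 and finishes at minute 72.
Set dressing cannot begin until rigging (finishes minute 22). It runs from minute 22 to 22 + 45 = minute 67.
The first take waits on set dressing (finishes minute 67), so it starts at minute 67 and finishes at 67 + 70 = minute 137.
All tasks are finished once the last one completes. Finish times: Rigging at 22, Set dressing at 67, Lens checking at 72, Blocking at 32, The first take at 137. The latest is minute 137.

137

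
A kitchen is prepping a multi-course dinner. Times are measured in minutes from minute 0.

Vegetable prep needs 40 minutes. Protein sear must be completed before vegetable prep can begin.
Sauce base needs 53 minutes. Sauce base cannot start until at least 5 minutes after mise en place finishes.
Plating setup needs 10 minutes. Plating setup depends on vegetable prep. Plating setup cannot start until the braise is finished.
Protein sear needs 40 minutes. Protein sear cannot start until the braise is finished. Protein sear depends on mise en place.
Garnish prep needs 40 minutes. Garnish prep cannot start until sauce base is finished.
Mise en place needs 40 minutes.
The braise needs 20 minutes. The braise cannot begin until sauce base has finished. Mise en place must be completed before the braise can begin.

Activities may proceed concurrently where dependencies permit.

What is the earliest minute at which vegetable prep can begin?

Nothing blocks mise en place, so it runs from minute 0 to minute 40.
Sauce base cannot begin until mise en place (finishes minute 40, plus 5-minute gap → minute 45). It runs from minute 45 to 45 + 53 = minute 98.
For the braise: sauce base (finishes minute 98); mise en place (finishes minute 40). Taking the maximum gives a start of minute 98, and it finishes at 98 + 20 = minute 118.
Protein sear cannot start until the braise (finishes minute 118); mise en place (finishes minute 40). The controlling bound is minute 118, so protein sear finishes at 118 + 40 = minute 158.
Vegetable prep waits on protein sear (finishes minute 158), so the earliest it can start is minute 158.

158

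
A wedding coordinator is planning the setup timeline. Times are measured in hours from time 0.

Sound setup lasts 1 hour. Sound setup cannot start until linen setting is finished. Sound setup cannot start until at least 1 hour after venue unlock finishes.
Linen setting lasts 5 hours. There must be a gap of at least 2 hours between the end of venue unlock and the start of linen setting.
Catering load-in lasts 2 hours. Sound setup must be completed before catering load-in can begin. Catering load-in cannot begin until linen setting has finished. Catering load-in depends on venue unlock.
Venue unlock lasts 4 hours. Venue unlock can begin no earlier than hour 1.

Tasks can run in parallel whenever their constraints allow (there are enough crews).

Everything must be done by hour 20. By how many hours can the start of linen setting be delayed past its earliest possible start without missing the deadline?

5

Venue unlock waits on its own release at hour 1, so it starts at hour 1 and finishes at 1 + 4 = hour 5.
After venue unlock (finishes hour 5, plus 2-hour gap → hour 7), linen setting can start at hour 7 and finishes at hour 12.

Working backward from the deadline:
Catering load-in has no dependents, so it just needs to finish by hour 20. Starting by 20 − 2 = hour 18 achieves that.
Sound setup feeds into catering load-in (must start by hour 18); so sound setup must finish by hour 18 and therefore start by hour 17.
Linen setting has several dependents: sound setup (must start by hour 17); catering load-in (must start by hour 18). The earliest of those limits is hour 17, so linen setting must start by 17 − 5 = hour 12.
So linen setting can start as early as hour 7 and as late as hour 12, giving 12 − 7 = 5 hours of slack.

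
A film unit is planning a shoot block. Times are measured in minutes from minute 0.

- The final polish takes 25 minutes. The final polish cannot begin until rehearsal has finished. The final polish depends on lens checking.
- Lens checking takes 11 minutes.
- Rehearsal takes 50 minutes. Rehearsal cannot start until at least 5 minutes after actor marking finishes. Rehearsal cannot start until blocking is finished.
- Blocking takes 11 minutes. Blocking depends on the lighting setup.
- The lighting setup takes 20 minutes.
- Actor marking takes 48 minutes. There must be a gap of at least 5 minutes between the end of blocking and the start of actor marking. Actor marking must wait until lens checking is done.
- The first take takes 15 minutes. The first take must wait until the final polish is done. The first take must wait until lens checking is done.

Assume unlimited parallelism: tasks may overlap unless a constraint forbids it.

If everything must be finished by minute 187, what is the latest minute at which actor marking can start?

44

The first take must finish by minute 187; it takes 15 minutes, so it must start by 187 − 15 = minute 172.
Since the first take (must start by minute 172) depends on it, the final polish must finish by minute 172. Backing off its 25-minute duration gives a latest start of minute 147.
Rehearsal has to be done before the final polish (must start by minute 147). That means finishing by minute 147, i.e. starting by 147 − 50 = minute 97.
Since rehearsal (must start by minute 97, minus 5-minute gap → minute 92) depends on it, actor marking must finish by minute 92. Backing off its 48-minute duration gives a latest start of minute 44.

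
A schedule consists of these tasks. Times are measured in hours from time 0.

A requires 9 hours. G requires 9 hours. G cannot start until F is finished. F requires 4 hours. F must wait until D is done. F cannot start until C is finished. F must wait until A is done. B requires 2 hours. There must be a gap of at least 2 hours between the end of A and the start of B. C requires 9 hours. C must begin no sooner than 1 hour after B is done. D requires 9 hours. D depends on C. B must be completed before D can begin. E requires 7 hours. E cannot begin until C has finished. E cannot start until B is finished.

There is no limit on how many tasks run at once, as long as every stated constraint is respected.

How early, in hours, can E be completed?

30

A has no prerequisites, so it starts at hour 0 and finishes at hour 9.
B cannot begin until A (finishes hour 9, plus 2-hour gap → hour 11). It runs from hour 11 to 11 + 2 = hour 13.
After B (finishes hour 13, plus 1-hour gap → hour 14), C can start at hour 14 and finishes at hour 23.
For E: C (finishes hour 23); B (finishes hour 13). Taking the maximum gives a start of hour 23, and it finishes at 23 + 7 = hour 30.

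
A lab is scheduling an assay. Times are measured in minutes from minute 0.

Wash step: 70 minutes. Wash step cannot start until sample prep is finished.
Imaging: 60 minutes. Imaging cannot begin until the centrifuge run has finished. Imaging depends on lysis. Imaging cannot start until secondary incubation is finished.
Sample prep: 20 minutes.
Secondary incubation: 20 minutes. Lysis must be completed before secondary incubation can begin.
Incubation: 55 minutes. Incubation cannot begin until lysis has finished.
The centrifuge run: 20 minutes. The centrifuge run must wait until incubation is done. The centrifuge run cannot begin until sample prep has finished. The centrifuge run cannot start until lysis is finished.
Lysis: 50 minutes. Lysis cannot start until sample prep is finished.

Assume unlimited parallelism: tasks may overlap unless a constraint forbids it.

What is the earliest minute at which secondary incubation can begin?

Sample prep can start immediately at minute 0; it finishes at minute 20.
After sample prep (finishes minute 20), lysis can start at minute 20 and finishes at minute 70.
Secondary incubation waits on lysis (finishes minute 70), so the earliest it can start is minute 70.

70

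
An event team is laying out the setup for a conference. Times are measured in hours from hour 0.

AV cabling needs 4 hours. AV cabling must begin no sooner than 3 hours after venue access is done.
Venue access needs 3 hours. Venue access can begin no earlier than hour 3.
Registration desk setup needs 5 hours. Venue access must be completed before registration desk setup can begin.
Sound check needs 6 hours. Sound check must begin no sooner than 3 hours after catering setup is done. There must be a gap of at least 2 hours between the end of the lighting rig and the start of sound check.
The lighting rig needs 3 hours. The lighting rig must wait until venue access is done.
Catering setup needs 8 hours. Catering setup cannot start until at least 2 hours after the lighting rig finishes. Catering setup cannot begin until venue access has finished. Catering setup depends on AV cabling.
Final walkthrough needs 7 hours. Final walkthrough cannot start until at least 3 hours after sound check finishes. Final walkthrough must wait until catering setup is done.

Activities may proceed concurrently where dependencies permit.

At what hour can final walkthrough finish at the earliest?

After its own release at hour 3, venue access can start at hour 3 and finishes at hour 6.
AV cabling waits on venue access (finishes hour 6, plus 3-hour gap → hour 9), so it starts at hour 9 and finishes at 9 + 4 = hour 13.
After venue access (finishes hour 6), the lighting rig can start at hour 6 and finishes at hour 9.
Catering setup cannot start until the lighting rig (finishes hour 9, plus 2-hour gap → hour 11); venue access (finishes hour 6); AV cabling (finishes hour 13). The controlling bound is hour 13, so catering setup finishes at 13 + 8 = hour 21.
Sound check needs all of catering setup (finishes hour 21, plus 3-hour gap → hour 24); the lighting rig (finishes hour 9, plus 2-hour gap → hour 11). That puts its earliest start at hour 24; it finishes at 24 + 6 = hour 30.
Final walkthrough has to wait for sound check (finishes hour 30, plus 3-hour gap → hour 33); catering setup (finishes hour 21). The latest of these is hour 33, so final walkthrough runs hour 33 to 33 + 7 = hour 40.

40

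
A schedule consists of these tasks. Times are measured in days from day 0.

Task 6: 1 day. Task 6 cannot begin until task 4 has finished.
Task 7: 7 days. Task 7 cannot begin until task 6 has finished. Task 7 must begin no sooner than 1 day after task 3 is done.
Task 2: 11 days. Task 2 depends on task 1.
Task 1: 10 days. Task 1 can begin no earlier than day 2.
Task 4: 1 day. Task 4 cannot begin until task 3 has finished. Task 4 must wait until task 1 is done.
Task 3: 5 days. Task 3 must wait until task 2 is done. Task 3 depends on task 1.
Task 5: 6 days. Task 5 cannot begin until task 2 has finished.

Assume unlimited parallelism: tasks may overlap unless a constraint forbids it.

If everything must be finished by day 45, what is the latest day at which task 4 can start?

36

To finish by day 45, task 7 (duration 7) must start no later than day 38.
Since task 7 (must start by day 38) depends on it, task 6 must finish by day 38. Backing off its 1-day duration gives a latest start of day 37.
Since task 6 (must start by day 37) depends on it, task 4 must finish by day 37. Backing off its 1-day duration gives a latest start of day 36.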